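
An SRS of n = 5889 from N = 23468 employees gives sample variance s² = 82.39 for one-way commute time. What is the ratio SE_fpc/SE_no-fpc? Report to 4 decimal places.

f = n/N = 5889/23468 = 0.25093745.
SE_no-fpc = √(s²/n) = 0.1182814; SE_fpc = √((1−f)s²/n) = 0.10237066.
Ratio = √(1−f) = 0.86548400.

0.8655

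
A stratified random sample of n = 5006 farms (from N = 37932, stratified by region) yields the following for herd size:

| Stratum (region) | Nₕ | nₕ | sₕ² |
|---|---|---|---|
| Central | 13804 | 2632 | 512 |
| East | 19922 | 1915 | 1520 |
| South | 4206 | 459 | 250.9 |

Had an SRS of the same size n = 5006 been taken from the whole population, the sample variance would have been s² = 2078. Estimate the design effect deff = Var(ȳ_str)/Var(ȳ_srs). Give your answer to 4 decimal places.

Var(ȳ_str) = Σ Wₕ²(1−fₕ)sₕ²/nₕ with Wₕ = Nₕ/37932:
  Central: (13804/37932)²·(1−2632/13804)·512/2632 = 0.020850116
  East: (19922/37932)²·(1−1915/19922)·1520/1915 = 0.19789628
  South: (4206/37932)²·(1−459/4206)·250.9/459 = 0.0059872784
  → Var(ȳ_str) = 0.22473367.
Var(ȳ_srs) = (1 − 5006/37932)·2078/5006 = 0.36031964.
deff = 0.22473367 / 0.36031964 = 0.6237.

0.6237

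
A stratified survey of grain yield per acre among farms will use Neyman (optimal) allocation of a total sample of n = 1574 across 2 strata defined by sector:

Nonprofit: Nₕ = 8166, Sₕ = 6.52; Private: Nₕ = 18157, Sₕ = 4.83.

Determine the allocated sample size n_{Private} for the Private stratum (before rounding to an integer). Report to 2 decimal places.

979.40

Neyman allocation: nₕ = n·NₕSₕ / Σⱼ NⱼSⱼ.
Σ NⱼSⱼ = 8166·6.52 + 18157·4.83 = 140940.63.
n_{Private} = 1574·18157·4.83 / 140940.63 = 979.40.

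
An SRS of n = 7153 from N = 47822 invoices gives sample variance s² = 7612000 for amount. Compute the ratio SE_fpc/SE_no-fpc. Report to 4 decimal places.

0.9222

f = n/N = 7153/47822 = 0.14957551.
SE_no-fpc = √(s²/n) = 32.621601; SE_fpc = √((1−f)s²/n) = 30.083139.
Ratio = √(1−f) = 0.92218463.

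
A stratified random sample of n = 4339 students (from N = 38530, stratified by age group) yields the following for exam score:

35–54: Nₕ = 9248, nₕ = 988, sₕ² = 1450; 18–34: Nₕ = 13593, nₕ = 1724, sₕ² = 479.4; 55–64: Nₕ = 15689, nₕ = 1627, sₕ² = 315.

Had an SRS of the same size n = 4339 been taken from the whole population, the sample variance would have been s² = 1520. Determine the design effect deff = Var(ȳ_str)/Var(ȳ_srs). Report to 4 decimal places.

Var(ȳ_str) = Σ Wₕ²(1−fₕ)sₕ²/nₕ with Wₕ = Nₕ/38530:
  35–54: (9248/38530)²·(1−988/9248)·1450/988 = 0.075516336
  18–34: (13593/38530)²·(1−1724/13593)·479.4/1724 = 0.030219843
  55–64: (15689/38530)²·(1−1627/15689)·315/1627 = 0.02877182
  → Var(ȳ_str) = 0.134508.
Var(ȳ_srs) = (1 − 4339/38530)·1520/4339 = 0.31086135.
deff = 0.134508 / 0.31086135 = 0.4327.

0.4327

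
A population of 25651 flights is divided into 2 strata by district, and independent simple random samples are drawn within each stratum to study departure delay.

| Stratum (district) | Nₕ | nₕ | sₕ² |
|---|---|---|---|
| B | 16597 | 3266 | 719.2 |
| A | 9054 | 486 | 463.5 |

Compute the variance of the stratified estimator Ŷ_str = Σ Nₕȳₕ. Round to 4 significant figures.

1.227 × 10^8

Var(Ŷ_str) = Σₕ Nₕ²(1 − fₕ)sₕ²/nₕ.
B: 16597²·(1 − 3266/16597)·719.2/3266 = 4.872208 × 10^7.
A: 9054²·(1 − 486/9054)·463.5/486 = 7.3983252 × 10^7.
Sum = 1.2270533 × 10^8.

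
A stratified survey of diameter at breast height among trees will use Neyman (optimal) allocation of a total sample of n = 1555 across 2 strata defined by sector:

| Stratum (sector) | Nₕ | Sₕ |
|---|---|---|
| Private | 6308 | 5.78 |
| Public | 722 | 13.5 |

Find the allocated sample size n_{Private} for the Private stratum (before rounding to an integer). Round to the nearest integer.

1227

Neyman allocation: nₕ = n·NₕSₕ / Σⱼ NⱼSⱼ.
Σ NⱼSⱼ = 6308·5.78 + 722·13.5 = 46207.24.
n_{Private} = 1555·6308·5.78 / 46207.24 = 1227.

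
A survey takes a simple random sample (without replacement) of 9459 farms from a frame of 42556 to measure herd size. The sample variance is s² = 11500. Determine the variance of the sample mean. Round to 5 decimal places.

Under SRS without replacement, Var(ȳ) = (1 − f)·s²/n with f = n/N = 9459/42556 = 0.22227183.
Var(ȳ) = (1 − 0.22227183)·11500/9459 = 0.77772817·1.2157733 = 0.94554117.

0.94554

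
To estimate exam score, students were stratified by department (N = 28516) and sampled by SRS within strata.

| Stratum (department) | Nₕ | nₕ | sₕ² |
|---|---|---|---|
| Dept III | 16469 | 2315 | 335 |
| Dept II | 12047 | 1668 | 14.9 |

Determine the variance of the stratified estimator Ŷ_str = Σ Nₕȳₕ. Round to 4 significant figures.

3.485 × 10^7

Var(Ŷ_str) = Σₕ Nₕ²(1 − fₕ)sₕ²/nₕ.
Dept III: 16469²·(1 − 2315/16469)·335/2315 = 3.3731856 × 10^7.
Dept II: 12047²·(1 − 1668/12047)·14.9/1668 = 1.1169266 × 10^6.
Sum = 3.4848783 × 10^7.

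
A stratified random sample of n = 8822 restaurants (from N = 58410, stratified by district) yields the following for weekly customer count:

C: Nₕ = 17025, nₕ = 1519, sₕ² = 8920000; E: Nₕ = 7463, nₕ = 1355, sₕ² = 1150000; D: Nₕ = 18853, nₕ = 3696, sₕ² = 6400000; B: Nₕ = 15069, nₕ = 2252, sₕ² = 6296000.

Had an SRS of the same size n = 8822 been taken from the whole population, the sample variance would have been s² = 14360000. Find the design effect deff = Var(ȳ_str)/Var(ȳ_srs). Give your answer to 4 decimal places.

0.5565

Var(ȳ_str) = Σ Wₕ²(1−fₕ)sₕ²/nₕ with Wₕ = Nₕ/58410:
  C: (17025/58410)²·(1−1519/17025)·8920000/1519 = 454.38038
  E: (7463/58410)²·(1−1355/7463)·1150000/1355 = 11.33957
  D: (18853/58410)²·(1−3696/18853)·6400000/3696 = 145.03316
  B: (15069/58410)²·(1−2252/15069)·6296000/2252 = 158.26786
  → Var(ȳ_str) = 769.02097.
Var(ȳ_srs) = (1 − 8822/58410)·14360000/8822 = 1381.9005.
deff = 769.02097 / 1381.9005 = 0.5565.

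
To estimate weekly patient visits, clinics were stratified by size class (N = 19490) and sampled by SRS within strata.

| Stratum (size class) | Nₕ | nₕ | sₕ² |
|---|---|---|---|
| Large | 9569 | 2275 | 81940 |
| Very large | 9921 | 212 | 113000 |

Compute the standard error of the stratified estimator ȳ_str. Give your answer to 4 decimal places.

Var(ȳ_str) = Σₕ Wₕ²(1 − fₕ)sₕ²/nₕ with Wₕ = Nₕ/N, N = 19490.
Large: Wₕ = 0.49096973; term = 0.49096973²·(1 − 0.23774689)·81940/2275 = 6.6179456.
Very large: Wₕ = 0.50903027; term = 0.50903027²·(1 − 0.02136881)·113000/212 = 135.16021.
Sum = 141.77816.
SE = √(141.77816) = 11.9071.

11.9071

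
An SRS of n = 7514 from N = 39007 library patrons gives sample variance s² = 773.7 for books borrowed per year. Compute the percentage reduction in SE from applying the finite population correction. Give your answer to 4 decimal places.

10.1463

f = n/N = 7514/39007 = 0.19263209.
SE_no-fpc = √(s²/n) = 0.32088595; SE_fpc = √((1−f)s²/n) = 0.28832775.
Ratio = √(1−f) = 0.89853654. Reduction = 100·(1 − 0.89853654) = 10.1463%.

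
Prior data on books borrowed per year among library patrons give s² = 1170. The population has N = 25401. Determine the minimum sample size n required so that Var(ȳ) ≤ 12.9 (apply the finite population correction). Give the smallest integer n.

Without fpc, n₀ = s²/D = 1170/12.9 = 90.6977.
With fpc, (1 − n/N)·s²/n ≤ D requires n ≥ n₀/(1 + n₀/N) = 90.6977/(1 + 90.6977/25401) = 90.3750.
Rounding up, n = 91.

91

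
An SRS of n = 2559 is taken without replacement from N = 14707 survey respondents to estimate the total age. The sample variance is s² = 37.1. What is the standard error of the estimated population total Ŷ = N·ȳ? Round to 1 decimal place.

1609.4

Var(Ŷ) = N²·Var(ȳ) = N²·(1 − n/N)·s²/n.
f = 2559/14707 = 0.17399878; Var(ȳ) = 0.82600122·37.1/2559 = 0.011975242.
Var(Ŷ) = 14707² · 0.011975242 = 2.5901951 × 10^6.
SE(Ŷ) = √(2.5901951 × 10^6) = 1609.4.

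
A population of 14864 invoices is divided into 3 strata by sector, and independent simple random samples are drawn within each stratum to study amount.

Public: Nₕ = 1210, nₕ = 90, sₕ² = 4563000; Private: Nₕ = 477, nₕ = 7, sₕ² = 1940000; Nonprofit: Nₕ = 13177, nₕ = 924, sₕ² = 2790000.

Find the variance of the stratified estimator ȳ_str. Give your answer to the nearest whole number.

2799

Var(ȳ_str) = Σₕ Wₕ²(1 − fₕ)sₕ²/nₕ with Wₕ = Nₕ/N, N = 14864.
Public: Wₕ = 0.08140474; term = 0.08140474²·(1 − 0.07438017)·4563000/90 = 310.98537.
Private: Wₕ = 0.03209096; term = 0.03209096²·(1 − 0.01467505)·1940000/7 = 281.22151.
Nonprofit: Wₕ = 0.88650431; term = 0.88650431²·(1 − 0.07012218)·2790000/924 = 2206.5807.
Sum = 2798.7876.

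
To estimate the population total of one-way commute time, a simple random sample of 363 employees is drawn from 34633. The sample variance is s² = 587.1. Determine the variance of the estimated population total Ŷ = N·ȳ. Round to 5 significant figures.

1.9196 × 10^9

Var(Ŷ) = N²·Var(ȳ) = N²·(1 − n/N)·s²/n.
f = 363/34633 = 0.01048133; Var(ȳ) = 0.98951867·587.1/363 = 1.6004033.
Var(Ŷ) = 34633² · 1.6004033 = 1.9195952 × 10^9.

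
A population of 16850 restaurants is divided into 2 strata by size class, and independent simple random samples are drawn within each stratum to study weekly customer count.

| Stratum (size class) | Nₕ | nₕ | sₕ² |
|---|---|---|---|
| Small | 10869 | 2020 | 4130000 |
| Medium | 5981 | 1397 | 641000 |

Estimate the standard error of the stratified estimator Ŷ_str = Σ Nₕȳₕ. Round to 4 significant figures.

Var(Ŷ_str) = Σₕ Nₕ²(1 − fₕ)sₕ²/nₕ.
Small: 10869²·(1 − 2020/10869)·4130000/2020 = 1.966448 × 10^11.
Medium: 5981²·(1 − 1397/5981)·641000/1397 = 1.2579982 × 10^10.
Sum = 2.0922478 × 10^11.
SE = √(2.0922478 × 10^11) = 457400.

457400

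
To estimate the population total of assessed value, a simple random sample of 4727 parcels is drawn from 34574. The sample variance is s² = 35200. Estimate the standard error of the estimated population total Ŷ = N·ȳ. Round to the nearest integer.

Var(Ŷ) = N²·Var(ȳ) = N²·(1 − n/N)·s²/n.
f = 4727/34574 = 0.13672124; Var(ȳ) = 0.86327876·35200/4727 = 6.4284774.
Var(Ŷ) = 34574² · 6.4284774 = 7.6843542 × 10^9.
SE(Ŷ) = √(7.6843542 × 10^9) = 87660.

87660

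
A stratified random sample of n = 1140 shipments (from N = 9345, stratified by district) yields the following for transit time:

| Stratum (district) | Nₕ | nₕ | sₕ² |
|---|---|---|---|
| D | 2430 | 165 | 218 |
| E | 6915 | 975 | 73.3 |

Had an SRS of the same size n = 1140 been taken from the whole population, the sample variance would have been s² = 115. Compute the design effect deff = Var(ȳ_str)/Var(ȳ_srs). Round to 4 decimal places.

Var(ȳ_str) = Σ Wₕ²(1−fₕ)sₕ²/nₕ with Wₕ = Nₕ/9345:
  D: (2430/9345)²·(1−165/2430)·218/165 = 0.083269972
  E: (6915/9345)²·(1−975/6915)·73.3/975 = 0.03536058
  → Var(ȳ_str) = 0.11863055.
Var(ȳ_srs) = (1 − 1140/9345)·115/1140 = 0.088571147.
deff = 0.11863055 / 0.088571147 = 1.3394.

1.3394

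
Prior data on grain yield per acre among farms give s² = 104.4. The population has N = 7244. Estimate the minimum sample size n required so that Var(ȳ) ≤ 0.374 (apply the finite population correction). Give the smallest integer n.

269

Without fpc, n₀ = s²/D = 104.4/0.374 = 279.1444.
With fpc, (1 − n/N)·s²/n ≤ D requires n ≥ n₀/(1 + n₀/N) = 279.1444/(1 + 279.1444/7244) = 268.7868.
Rounding up, n = 269.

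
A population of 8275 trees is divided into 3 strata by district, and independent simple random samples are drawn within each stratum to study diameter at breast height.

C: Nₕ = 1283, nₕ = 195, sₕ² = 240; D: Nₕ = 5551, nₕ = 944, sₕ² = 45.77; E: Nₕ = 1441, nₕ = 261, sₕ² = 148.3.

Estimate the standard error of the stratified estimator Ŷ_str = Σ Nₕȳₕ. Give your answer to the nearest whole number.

Var(Ŷ_str) = Σₕ Nₕ²(1 − fₕ)sₕ²/nₕ.
C: 1283²·(1 − 195/1283)·240/195 = 1.7180357 × 10^6.
D: 5551²·(1 − 944/5551)·45.77/944 = 1.2399334 × 10^6.
E: 1441²·(1 − 261/1441)·148.3/261 = 966154.61.
Sum = 3.9241237 × 10^6.
SE = √(3.9241237 × 10^6) = 1981.

1981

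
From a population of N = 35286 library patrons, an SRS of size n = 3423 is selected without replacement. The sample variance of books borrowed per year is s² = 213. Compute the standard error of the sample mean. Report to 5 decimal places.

0.23704

Under SRS without replacement, Var(ȳ) = (1 − f)·s²/n with f = n/N = 3423/35286 = 0.09700731.
Var(ȳ) = (1 − 0.09700731)·213/3423 = 0.90299269·0.062226117 = 0.056189729.
SE(ȳ) = √(0.056189729) = 0.23704.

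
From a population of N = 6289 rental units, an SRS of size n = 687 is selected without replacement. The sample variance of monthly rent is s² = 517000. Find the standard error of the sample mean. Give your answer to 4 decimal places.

Under SRS without replacement, Var(ȳ) = (1 − f)·s²/n with f = n/N = 687/6289 = 0.10923835.
Var(ȳ) = (1 − 0.10923835)·517000/687 = 0.89076165·752.54731 = 670.34028.
SE(ȳ) = √(670.34028) = 25.8909.

25.8909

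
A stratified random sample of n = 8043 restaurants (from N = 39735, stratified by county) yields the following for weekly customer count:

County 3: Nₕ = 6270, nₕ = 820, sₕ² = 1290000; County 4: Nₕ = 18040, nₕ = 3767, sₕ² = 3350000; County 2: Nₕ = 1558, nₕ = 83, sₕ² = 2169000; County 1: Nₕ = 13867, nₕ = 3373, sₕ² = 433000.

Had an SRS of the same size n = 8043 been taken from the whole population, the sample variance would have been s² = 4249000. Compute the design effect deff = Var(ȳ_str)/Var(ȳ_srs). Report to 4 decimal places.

0.5434

Var(ȳ_str) = Σ Wₕ²(1−fₕ)sₕ²/nₕ with Wₕ = Nₕ/39735:
  County 3: (6270/39735)²·(1−820/6270)·1290000/820 = 34.048146
  County 4: (18040/39735)²·(1−3767/18040)·3350000/3767 = 145.0289
  County 2: (1558/39735)²·(1−83/1558)·2169000/83 = 38.03597
  County 1: (13867/39735)²·(1−3373/13867)·433000/3373 = 11.831742
  → Var(ȳ_str) = 228.94476.
Var(ȳ_srs) = (1 − 8043/39735)·4249000/8043 = 421.35203.
deff = 228.94476 / 421.35203 = 0.5434.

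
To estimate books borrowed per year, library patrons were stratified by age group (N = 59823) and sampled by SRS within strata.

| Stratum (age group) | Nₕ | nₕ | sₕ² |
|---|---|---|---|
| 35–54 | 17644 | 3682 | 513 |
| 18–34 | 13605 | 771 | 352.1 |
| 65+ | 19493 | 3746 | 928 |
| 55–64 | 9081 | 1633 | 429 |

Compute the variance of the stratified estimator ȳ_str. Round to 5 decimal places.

0.05808

Var(ȳ_str) = Σₕ Wₕ²(1 − fₕ)sₕ²/nₕ with Wₕ = Nₕ/N, N = 59823.
35–54: Wₕ = 0.29493673; term = 0.29493673²·(1 − 0.20868284)·513/3682 = 0.0095905141.
18–34: Wₕ = 0.22742089; term = 0.22742089²·(1 − 0.05667034)·352.1/771 = 0.02228106.
65+: Wₕ = 0.32584457; term = 0.32584457²·(1 − 0.19217155)·928/3746 = 0.021248112.
55–64: Wₕ = 0.15179780; term = 0.15179780²·(1 − 0.17982601)·429/1633 = 0.0049648722.
Sum = 0.058084558.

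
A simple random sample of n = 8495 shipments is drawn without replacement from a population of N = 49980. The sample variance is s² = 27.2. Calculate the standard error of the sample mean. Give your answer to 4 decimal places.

0.0516

Under SRS without replacement, Var(ȳ) = (1 − f)·s²/n with f = n/N = 8495/49980 = 0.16996799.
Var(ȳ) = (1 − 0.16996799)·27.2/8495 = 0.83003201·0.0032018835 = 0.0026576658.
SE(ȳ) = √(0.0026576658) = 0.0516.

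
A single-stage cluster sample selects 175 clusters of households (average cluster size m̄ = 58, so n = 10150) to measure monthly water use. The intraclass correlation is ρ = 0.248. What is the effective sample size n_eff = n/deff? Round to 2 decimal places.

deff = 1 + (58 − 1)·0.248 = 1 + 14.136 = 15.136.
n_eff = 10150 / 15.136 = 670.59.

670.59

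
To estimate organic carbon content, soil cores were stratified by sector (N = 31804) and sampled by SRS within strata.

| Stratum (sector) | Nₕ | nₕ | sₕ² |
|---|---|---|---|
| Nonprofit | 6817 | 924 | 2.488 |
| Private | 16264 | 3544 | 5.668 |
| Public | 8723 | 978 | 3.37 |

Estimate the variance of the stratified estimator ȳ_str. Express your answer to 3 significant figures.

6.64 × 10^-4

Var(ȳ_str) = Σₕ Wₕ²(1 − fₕ)sₕ²/nₕ with Wₕ = Nₕ/N, N = 31804.
Nonprofit: Wₕ = 0.21434411; term = 0.21434411²·(1 − 0.13554349)·2.488/924 = 1.069411 × 10^-4.
Private: Wₕ = 0.51138222; term = 0.51138222²·(1 − 0.21790457)·5.668/3544 = 3.2710495 × 10^-4.
Public: Wₕ = 0.27427368; term = 0.27427368²·(1 − 0.11211739)·3.37/978 = 2.3015205 × 10^-4.
Sum = 6.641981 × 10^-4.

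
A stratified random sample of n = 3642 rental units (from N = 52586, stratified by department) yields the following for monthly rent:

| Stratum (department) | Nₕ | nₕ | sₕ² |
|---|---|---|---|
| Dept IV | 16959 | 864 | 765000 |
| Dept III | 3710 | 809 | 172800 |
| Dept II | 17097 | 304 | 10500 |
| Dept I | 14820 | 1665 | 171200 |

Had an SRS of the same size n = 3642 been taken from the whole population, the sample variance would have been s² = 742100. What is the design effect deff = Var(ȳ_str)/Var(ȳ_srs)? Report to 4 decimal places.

0.5224

Var(ȳ_str) = Σ Wₕ²(1−fₕ)sₕ²/nₕ with Wₕ = Nₕ/52586:
  Dept IV: (16959/52586)²·(1−864/16959)·765000/864 = 87.397426
  Dept III: (3710/52586)²·(1−809/3710)·172800/809 = 0.83133599
  Dept II: (17097/52586)²·(1−304/17097)·10500/304 = 3.5861103
  Dept I: (14820/52586)²·(1−1665/14820)·171200/1665 = 7.2491703
  → Var(ȳ_str) = 99.064043.
Var(ȳ_srs) = (1 − 3642/52586)·742100/3642 = 189.64955.
deff = 99.064043 / 189.64955 = 0.5224.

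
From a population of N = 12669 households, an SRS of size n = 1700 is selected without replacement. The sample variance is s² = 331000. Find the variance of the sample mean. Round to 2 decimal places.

168.58

Under SRS without replacement, Var(ȳ) = (1 − f)·s²/n with f = n/N = 1700/12669 = 0.13418581.
Var(ȳ) = (1 − 0.13418581)·331000/1700 = 0.86581419·194.70588 = 168.57912.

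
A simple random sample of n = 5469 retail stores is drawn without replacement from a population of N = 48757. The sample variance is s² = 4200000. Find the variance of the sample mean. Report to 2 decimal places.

681.82

Under SRS without replacement, Var(ȳ) = (1 − f)·s²/n with f = n/N = 5469/48757 = 0.11216851.
Var(ȳ) = (1 − 0.11216851)·4200000/5469 = 0.88783149·767.96489 = 681.82342.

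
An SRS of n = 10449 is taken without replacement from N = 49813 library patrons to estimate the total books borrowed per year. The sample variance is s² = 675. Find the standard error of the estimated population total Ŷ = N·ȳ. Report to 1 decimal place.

11254.7

Var(Ŷ) = N²·Var(ȳ) = N²·(1 − n/N)·s²/n.
f = 10449/49813 = 0.20976452; Var(ȳ) = 0.79023548·675/10449 = 0.051048804.
Var(Ŷ) = 49813² · 0.051048804 = 1.2666918 × 10^8.
SE(Ŷ) = √(1.2666918 × 10^8) = 11254.7.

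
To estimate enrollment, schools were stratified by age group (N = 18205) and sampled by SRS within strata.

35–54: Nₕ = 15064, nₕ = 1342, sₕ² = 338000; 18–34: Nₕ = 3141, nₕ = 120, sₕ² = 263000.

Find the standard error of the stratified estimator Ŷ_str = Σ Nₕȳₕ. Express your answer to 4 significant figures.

269900

Var(Ŷ_str) = Σₕ Nₕ²(1 − fₕ)sₕ²/nₕ.
35–54: 15064²·(1 − 1342/15064)·338000/1342 = 5.2062127 × 10^10.
18–34: 3141²·(1 − 120/3141)·263000/120 = 2.079664 × 10^10.
Sum = 7.2858767 × 10^10.
SE = √(7.2858767 × 10^10) = 269900.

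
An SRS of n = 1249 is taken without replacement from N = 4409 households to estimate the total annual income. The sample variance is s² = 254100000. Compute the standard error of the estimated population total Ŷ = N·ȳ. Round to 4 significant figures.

1.684 × 10^6

Var(Ŷ) = N²·Var(ȳ) = N²·(1 − n/N)·s²/n.
f = 1249/4409 = 0.28328419; Var(ȳ) = 0.71671581·254100000/1249 = 145810.64.
Var(Ŷ) = 4409² · 145810.64 = 2.834454 × 10^12.
SE(Ŷ) = √(2.834454 × 10^12) = 1.684 × 10^6.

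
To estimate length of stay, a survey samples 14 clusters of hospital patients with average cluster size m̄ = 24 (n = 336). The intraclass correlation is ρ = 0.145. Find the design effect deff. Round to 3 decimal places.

deff = 1 + (24 − 1)·0.145 = 1 + 3.335 = 4.335.

4.335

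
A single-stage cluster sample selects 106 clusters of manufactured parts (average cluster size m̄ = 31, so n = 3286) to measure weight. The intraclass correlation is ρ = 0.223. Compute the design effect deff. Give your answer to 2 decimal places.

deff = 1 + (31 − 1)·0.223 = 1 + 6.69 = 7.69.

7.69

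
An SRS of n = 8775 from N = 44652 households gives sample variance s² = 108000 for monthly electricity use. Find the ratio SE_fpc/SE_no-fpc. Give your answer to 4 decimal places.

0.8964

f = n/N = 8775/44652 = 0.19651975.
SE_no-fpc = √(s²/n) = 3.5082321; SE_fpc = √((1−f)s²/n) = 3.1446761.
Ratio = √(1−f) = 0.89637060.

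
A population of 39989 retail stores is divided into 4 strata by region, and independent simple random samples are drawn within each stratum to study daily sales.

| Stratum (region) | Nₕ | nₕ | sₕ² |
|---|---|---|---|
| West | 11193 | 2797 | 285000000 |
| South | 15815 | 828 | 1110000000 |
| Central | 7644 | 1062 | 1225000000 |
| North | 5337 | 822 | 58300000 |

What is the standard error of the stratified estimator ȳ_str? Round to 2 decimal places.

491.98

Var(ȳ_str) = Σₕ Wₕ²(1 − fₕ)sₕ²/nₕ with Wₕ = Nₕ/N, N = 39989.
West: Wₕ = 0.27990197; term = 0.27990197²·(1 − 0.24988832)·285000000/2797 = 5988.1165.
South: Wₕ = 0.39548376; term = 0.39548376²·(1 − 0.05235536)·1110000000/828 = 198698.9.
Central: Wₕ = 0.19115257; term = 0.19115257²·(1 − 0.13893250)·1225000000/1062 = 36291.844.
North: Wₕ = 0.13346170; term = 0.13346170²·(1 − 0.15401911)·58300000/822 = 1068.7364.
Sum = 242047.6.
SE = √(242047.6) = 491.98.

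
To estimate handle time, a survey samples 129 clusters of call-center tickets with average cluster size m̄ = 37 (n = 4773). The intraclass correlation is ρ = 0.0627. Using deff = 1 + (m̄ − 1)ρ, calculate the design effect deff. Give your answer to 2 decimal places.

3.26

deff = 1 + (37 − 1)·0.0627 = 1 + 2.2572 = 3.2572.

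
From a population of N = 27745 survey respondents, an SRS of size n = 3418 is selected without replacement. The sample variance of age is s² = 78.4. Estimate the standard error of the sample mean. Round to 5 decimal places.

Under SRS without replacement, Var(ȳ) = (1 − f)·s²/n with f = n/N = 3418/27745 = 0.12319337.
Var(ȳ) = (1 − 0.12319337)·78.4/3418 = 0.87680663·0.02293739 = 0.020111656.
SE(ȳ) = √(0.020111656) = 0.14182.

0.14182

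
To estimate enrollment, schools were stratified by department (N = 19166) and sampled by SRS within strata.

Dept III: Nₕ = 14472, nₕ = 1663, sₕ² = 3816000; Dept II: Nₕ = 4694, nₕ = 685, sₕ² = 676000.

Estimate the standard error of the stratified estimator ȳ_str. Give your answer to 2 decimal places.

34.76

Var(ȳ_str) = Σₕ Wₕ²(1 − fₕ)sₕ²/nₕ with Wₕ = Nₕ/N, N = 19166.
Dept III: Wₕ = 0.75508713; term = 0.75508713²·(1 − 0.11491155)·3816000/1663 = 1157.969.
Dept II: Wₕ = 0.24491287; term = 0.24491287²·(1 − 0.14593098)·676000/685 = 50.555953.
Sum = 1208.525.
SE = √(1208.525) = 34.76.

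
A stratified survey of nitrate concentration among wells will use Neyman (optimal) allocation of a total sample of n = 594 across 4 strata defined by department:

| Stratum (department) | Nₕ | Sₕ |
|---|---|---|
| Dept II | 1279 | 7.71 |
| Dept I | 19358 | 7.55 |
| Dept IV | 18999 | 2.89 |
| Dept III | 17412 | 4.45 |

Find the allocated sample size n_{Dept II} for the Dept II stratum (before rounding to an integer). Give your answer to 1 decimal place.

Neyman allocation: nₕ = n·NₕSₕ / Σⱼ NⱼSⱼ.
Σ NⱼSⱼ = 1279·7.71 + 19358·7.55 + 18999·2.89 + 17412·4.45 = 288404.5.
n_{Dept II} = 594·1279·7.71 / 288404.5 = 20.3.

20.3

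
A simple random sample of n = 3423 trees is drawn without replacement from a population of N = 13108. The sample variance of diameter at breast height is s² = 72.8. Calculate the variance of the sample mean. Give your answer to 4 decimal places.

0.0157

Under SRS without replacement, Var(ȳ) = (1 − f)·s²/n with f = n/N = 3423/13108 = 0.26113824.
Var(ȳ) = (1 − 0.26113824)·72.8/3423 = 0.73886176·0.021267894 = 0.015714033.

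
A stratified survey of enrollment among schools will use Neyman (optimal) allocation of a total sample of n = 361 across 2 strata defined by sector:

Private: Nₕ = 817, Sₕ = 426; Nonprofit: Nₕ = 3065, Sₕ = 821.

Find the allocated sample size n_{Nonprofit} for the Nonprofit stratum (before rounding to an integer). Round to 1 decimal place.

Neyman allocation: nₕ = n·NₕSₕ / Σⱼ NⱼSⱼ.
Σ NⱼSⱼ = 817·426 + 3065·821 = 2.864407 × 10^6.
n_{Nonprofit} = 361·3065·821 / (2.864407 × 10^6) = 317.1.

317.1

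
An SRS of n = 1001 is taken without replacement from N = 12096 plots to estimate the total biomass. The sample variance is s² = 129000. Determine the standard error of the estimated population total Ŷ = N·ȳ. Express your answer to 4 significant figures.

Var(Ŷ) = N²·Var(ȳ) = N²·(1 − n/N)·s²/n.
f = 1001/12096 = 0.08275463; Var(ȳ) = 0.91724537·129000/1001 = 118.20645.
Var(Ŷ) = 12096² · 118.20645 = 1.7295166 × 10^10.
SE(Ŷ) = √(1.7295166 × 10^10) = 131500.

131500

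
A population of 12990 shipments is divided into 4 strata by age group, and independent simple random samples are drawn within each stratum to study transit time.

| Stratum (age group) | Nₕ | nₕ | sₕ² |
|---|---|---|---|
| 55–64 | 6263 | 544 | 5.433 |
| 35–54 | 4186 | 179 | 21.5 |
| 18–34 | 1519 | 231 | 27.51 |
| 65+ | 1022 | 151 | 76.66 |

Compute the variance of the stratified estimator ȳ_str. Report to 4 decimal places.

0.0181

Var(ȳ_str) = Σₕ Wₕ²(1 − fₕ)sₕ²/nₕ with Wₕ = Nₕ/N, N = 12990.
55–64: Wₕ = 0.48214011; term = 0.48214011²·(1 − 0.08685933)·5.433/544 = 0.002119947.
35–54: Wₕ = 0.32224788; term = 0.32224788²·(1 − 0.04276159)·21.5/179 = 0.011939488.
18–34: Wₕ = 0.11693610; term = 0.11693610²·(1 − 0.15207373)·27.51/231 = 0.0013808101.
65+: Wₕ = 0.07867590; term = 0.07867590²·(1 − 0.14774951)·76.66/151 = 0.0026781976.
Sum = 0.018118443.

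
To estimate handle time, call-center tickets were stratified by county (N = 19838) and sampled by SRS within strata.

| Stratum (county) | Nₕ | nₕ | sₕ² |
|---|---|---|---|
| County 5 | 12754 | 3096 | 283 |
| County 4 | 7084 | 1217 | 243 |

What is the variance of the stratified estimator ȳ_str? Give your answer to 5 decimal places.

Var(ȳ_str) = Σₕ Wₕ²(1 − fₕ)sₕ²/nₕ with Wₕ = Nₕ/N, N = 19838.
County 5: Wₕ = 0.64290755; term = 0.64290755²·(1 − 0.24274737)·283/3096 = 0.02861036.
County 4: Wₕ = 0.35709245; term = 0.35709245²·(1 − 0.17179560)·243/1217 = 0.021086989.
Sum = 0.049697349.

0.04970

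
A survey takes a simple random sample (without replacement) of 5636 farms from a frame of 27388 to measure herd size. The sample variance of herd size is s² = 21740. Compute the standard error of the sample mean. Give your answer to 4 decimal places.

1.7503

Under SRS without replacement, Var(ȳ) = (1 − f)·s²/n with f = n/N = 5636/27388 = 0.20578355.
Var(ȳ) = (1 − 0.20578355)·21740/5636 = 0.79421645·3.8573456 = 3.0635673.
SE(ȳ) = √(3.0635673) = 1.7503.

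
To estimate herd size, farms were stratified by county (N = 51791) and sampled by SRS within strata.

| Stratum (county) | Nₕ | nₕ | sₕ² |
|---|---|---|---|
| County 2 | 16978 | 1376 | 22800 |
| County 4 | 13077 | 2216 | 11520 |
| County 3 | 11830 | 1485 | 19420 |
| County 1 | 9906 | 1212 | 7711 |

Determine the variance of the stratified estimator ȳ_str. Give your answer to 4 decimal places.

2.7125

Var(ȳ_str) = Σₕ Wₕ²(1 − fₕ)sₕ²/nₕ with Wₕ = Nₕ/N, N = 51791.
County 2: Wₕ = 0.32781757; term = 0.32781757²·(1 − 0.08104606)·22800/1376 = 1.6363441.
County 4: Wₕ = 0.25249561; term = 0.25249561²·(1 − 0.16945783)·11520/2216 = 0.27526568.
County 3: Wₕ = 0.22841806; term = 0.22841806²·(1 − 0.12552832)·19420/1485 = 0.59666343.
County 1: Wₕ = 0.19126875; term = 0.19126875²·(1 − 0.12235009)·7711/1212 = 0.20427605.
Sum = 2.7125493.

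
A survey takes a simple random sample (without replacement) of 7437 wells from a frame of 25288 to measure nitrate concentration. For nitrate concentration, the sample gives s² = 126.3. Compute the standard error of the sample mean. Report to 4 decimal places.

0.1095

Under SRS without replacement, Var(ȳ) = (1 − f)·s²/n with f = n/N = 7437/25288 = 0.29409206.
Var(ȳ) = (1 − 0.29409206)·126.3/7437 = 0.70590794·0.016982654 = 0.011988191.
SE(ȳ) = √(0.011988191) = 0.1095.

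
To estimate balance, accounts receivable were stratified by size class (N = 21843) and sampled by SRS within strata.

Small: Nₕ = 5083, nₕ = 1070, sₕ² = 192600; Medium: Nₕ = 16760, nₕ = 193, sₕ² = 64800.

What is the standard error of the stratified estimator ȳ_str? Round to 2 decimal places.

Var(ȳ_str) = Σₕ Wₕ²(1 − fₕ)sₕ²/nₕ with Wₕ = Nₕ/N, N = 21843.
Small: Wₕ = 0.23270613; term = 0.23270613²·(1 − 0.21050561)·192600/1070 = 7.6955064.
Medium: Wₕ = 0.76729387; term = 0.76729387²·(1 − 0.01151551)·64800/193 = 195.3939.
Sum = 203.08941.
SE = √(203.08941) = 14.25.

14.25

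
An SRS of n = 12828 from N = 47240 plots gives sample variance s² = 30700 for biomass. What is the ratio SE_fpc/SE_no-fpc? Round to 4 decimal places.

f = n/N = 12828/47240 = 0.27154953.
SE_no-fpc = √(s²/n) = 1.5469979; SE_fpc = √((1−f)s²/n) = 1.320352.
Ratio = √(1−f) = 0.85349310.

0.8535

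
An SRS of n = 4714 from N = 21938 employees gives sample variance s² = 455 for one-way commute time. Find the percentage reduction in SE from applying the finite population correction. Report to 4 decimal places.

11.3929

f = n/N = 4714/21938 = 0.21487829.
SE_no-fpc = √(s²/n) = 0.31067829; SE_fpc = √((1−f)s²/n) = 0.27528301.
Ratio = √(1−f) = 0.88607094. Reduction = 100·(1 − 0.88607094) = 11.3929%.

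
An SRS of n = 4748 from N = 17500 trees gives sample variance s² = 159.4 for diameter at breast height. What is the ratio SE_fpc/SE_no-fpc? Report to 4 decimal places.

f = n/N = 4748/17500 = 0.27131429.
SE_no-fpc = √(s²/n) = 0.18322672; SE_fpc = √((1−f)s²/n) = 0.15640799.
Ratio = √(1−f) = 0.85363090.

0.8536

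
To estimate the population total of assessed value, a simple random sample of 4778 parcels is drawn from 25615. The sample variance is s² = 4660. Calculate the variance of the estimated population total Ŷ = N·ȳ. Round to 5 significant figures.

Var(Ŷ) = N²·Var(ȳ) = N²·(1 − n/N)·s²/n.
f = 4778/25615 = 0.18653133; Var(ȳ) = 0.81346867·4660/4778 = 0.79337882.
Var(Ŷ) = 25615² · 0.79337882 = 5.2055824 × 10^8.

5.2056 × 10^8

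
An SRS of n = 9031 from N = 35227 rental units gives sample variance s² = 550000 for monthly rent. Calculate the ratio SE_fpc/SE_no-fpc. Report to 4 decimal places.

f = n/N = 9031/35227 = 0.25636586.
SE_no-fpc = √(s²/n) = 7.803931; SE_fpc = √((1−f)s²/n) = 6.7296594.
Ratio = √(1−f) = 0.86234224.

0.8623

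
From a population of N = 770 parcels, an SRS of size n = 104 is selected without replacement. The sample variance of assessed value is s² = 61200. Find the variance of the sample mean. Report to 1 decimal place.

509.0

Under SRS without replacement, Var(ȳ) = (1 − f)·s²/n with f = n/N = 104/770 = 0.13506494.
Var(ȳ) = (1 − 0.13506494)·61200/104 = 0.86493506·588.46154 = 508.98102.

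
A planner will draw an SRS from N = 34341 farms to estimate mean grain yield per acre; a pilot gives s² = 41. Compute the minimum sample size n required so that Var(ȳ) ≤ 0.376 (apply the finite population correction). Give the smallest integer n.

109

Without fpc, n₀ = s²/D = 41/0.376 = 109.0426.
With fpc, (1 − n/N)·s²/n ≤ D requires n ≥ n₀/(1 + n₀/N) = 109.0426/(1 + 109.0426/34341) = 108.6975.
Rounding up, n = 109.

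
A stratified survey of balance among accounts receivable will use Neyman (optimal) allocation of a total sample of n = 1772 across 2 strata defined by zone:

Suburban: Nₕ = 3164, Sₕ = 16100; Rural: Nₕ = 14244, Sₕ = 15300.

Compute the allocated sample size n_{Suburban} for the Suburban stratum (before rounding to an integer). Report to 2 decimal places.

335.72

Neyman allocation: nₕ = n·NₕSₕ / Σⱼ NⱼSⱼ.
Σ NⱼSⱼ = 3164·16100 + 14244·15300 = 2.688736 × 10^8.
n_{Suburban} = 1772·3164·16100 / (2.688736 × 10^8) = 335.72.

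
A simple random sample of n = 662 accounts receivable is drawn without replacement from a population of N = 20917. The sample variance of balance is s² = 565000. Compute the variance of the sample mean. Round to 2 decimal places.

826.46

Under SRS without replacement, Var(ȳ) = (1 − f)·s²/n with f = n/N = 662/20917 = 0.03164890.
Var(ȳ) = (1 − 0.03164890)·565000/662 = 0.96835110·853.47432 = 826.4628.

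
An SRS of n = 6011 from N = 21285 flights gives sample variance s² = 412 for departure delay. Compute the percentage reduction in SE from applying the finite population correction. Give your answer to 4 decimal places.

15.2890

f = n/N = 6011/21285 = 0.28240545.
SE_no-fpc = √(s²/n) = 0.26180338; SE_fpc = √((1−f)s²/n) = 0.22177613.
Ratio = √(1−f) = 0.84710953. Reduction = 100·(1 − 0.84710953) = 15.2890%.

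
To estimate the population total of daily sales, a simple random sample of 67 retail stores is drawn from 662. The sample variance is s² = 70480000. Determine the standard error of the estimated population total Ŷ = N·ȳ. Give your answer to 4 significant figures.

Var(Ŷ) = N²·Var(ȳ) = N²·(1 − n/N)·s²/n.
f = 67/662 = 0.10120846; Var(ȳ) = 0.89879154·70480000/67 = 945475.04.
Var(Ŷ) = 662² · 945475.04 = 4.1434876 × 10^11.
SE(Ŷ) = √(4.1434876 × 10^11) = 643700.

643700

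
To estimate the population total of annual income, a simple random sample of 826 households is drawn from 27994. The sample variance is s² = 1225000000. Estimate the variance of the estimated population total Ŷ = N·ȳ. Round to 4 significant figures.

Var(Ŷ) = N²·Var(ȳ) = N²·(1 − n/N)·s²/n.
f = 826/27994 = 0.02950632; Var(ȳ) = 0.97049368·1225000000/826 = 1.4392915 × 10^6.
Var(Ŷ) = 27994² · (1.4392915 × 10^6) = 1.127921 × 10^15.

1.128 × 10^15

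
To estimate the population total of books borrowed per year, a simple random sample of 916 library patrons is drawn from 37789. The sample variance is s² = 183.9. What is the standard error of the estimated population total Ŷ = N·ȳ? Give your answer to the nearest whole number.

16726

Var(Ŷ) = N²·Var(ȳ) = N²·(1 − n/N)·s²/n.
f = 916/37789 = 0.02423986; Var(ȳ) = 0.97576014·183.9/916 = 0.1958977.
Var(Ŷ) = 37789² · 0.1958977 = 2.7974358 × 10^8.
SE(Ŷ) = √(2.7974358 × 10^8) = 16726.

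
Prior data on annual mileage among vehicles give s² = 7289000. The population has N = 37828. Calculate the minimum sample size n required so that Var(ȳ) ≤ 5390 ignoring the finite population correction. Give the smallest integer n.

Without fpc, n₀ = s²/D = 7289000/5390 = 1352.3191.
Rounding up, n = 1353.

1353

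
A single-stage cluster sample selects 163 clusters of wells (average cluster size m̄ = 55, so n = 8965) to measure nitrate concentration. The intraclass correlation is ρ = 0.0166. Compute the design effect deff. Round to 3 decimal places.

1.896

deff = 1 + (55 − 1)·0.0166 = 1 + 0.8964 = 1.8964.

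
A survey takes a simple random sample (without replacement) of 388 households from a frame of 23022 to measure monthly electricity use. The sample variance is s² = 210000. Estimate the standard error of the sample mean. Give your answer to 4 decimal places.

23.0676

Under SRS without replacement, Var(ȳ) = (1 − f)·s²/n with f = n/N = 388/23022 = 0.01685344.
Var(ȳ) = (1 − 0.01685344)·210000/388 = 0.98314656·541.23711 = 532.1154.
SE(ȳ) = √(532.1154) = 23.0676.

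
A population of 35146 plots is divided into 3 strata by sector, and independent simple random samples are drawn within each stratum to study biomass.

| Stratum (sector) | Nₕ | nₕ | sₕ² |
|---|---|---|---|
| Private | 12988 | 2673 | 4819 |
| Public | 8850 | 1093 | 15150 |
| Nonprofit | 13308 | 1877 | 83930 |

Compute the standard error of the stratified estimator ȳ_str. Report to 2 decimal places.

Var(ȳ_str) = Σₕ Wₕ²(1 − fₕ)sₕ²/nₕ with Wₕ = Nₕ/N, N = 35146.
Private: Wₕ = 0.36954419; term = 0.36954419²·(1 − 0.20580536)·4819/2673 = 0.19553192.
Public: Wₕ = 0.25180675; term = 0.25180675²·(1 − 0.12350282)·15150/1093 = 0.77033162.
Nonprofit: Wₕ = 0.37864906; term = 0.37864906²·(1 − 0.14104298)·83930/1877 = 5.5067855.
Sum = 6.472649.
SE = √(6.472649) = 2.54.

2.54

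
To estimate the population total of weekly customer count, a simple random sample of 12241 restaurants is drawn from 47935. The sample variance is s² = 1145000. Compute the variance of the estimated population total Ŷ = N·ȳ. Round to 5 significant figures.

1.6004 × 10^11

Var(Ŷ) = N²·Var(ȳ) = N²·(1 − n/N)·s²/n.
f = 12241/47935 = 0.25536664; Var(ȳ) = 0.74463336·1145000/12241 = 69.651597.
Var(Ŷ) = 47935² · 69.651597 = 1.6004295 × 10^11.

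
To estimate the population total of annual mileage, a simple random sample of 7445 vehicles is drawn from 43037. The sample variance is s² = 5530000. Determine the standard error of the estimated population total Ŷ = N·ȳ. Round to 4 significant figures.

1.067 × 10^6

Var(Ŷ) = N²·Var(ȳ) = N²·(1 − n/N)·s²/n.
f = 7445/43037 = 0.17299068; Var(ȳ) = 0.82700932·5530000/7445 = 614.2863.
Var(Ŷ) = 43037² · 614.2863 = 1.1377709 × 10^12.
SE(Ŷ) = √(1.1377709 × 10^12) = 1.067 × 10^6.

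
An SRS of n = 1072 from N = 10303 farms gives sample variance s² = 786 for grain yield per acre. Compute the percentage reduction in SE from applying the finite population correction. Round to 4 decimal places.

5.3452

f = n/N = 1072/10303 = 0.10404736.
SE_no-fpc = √(s²/n) = 0.85627621; SE_fpc = √((1−f)s²/n) = 0.81050632.
Ratio = √(1−f) = 0.94654775. Reduction = 100·(1 − 0.94654775) = 5.3452%.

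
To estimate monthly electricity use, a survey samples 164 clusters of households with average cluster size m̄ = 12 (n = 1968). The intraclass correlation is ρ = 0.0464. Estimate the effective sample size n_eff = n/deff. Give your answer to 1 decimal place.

1303.0

deff = 1 + (12 − 1)·0.0464 = 1 + 0.5104 = 1.5104.
n_eff = 1968 / 1.5104 = 1303.0.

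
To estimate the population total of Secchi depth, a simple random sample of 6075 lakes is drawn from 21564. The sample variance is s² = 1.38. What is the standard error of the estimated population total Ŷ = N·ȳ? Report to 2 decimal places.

275.45

Var(Ŷ) = N²·Var(ȳ) = N²·(1 − n/N)·s²/n.
f = 6075/21564 = 0.28171953; Var(ȳ) = 0.71828047·1.38/6075 = 1.6316495 × 10^-4.
Var(Ŷ) = 21564² · (1.6316495 × 10^-4) = 75872.696.
SE(Ŷ) = √(75872.696) = 275.45.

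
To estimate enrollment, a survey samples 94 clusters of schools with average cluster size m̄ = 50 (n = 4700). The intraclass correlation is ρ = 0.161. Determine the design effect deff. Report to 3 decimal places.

deff = 1 + (50 − 1)·0.161 = 1 + 7.889 = 8.889.

8.889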